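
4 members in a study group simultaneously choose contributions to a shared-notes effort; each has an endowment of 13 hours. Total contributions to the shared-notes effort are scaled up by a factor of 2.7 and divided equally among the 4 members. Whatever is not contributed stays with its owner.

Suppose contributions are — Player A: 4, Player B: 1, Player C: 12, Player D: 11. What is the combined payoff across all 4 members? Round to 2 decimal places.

Total contributed: 4 + 1 + 12 + 11 = 28; total kept: 4 × 13 − 28 = 24.
The shared-notes effort pays out 2.7 × 28 = 75.60 in aggregate.
Group total = 24 + 75.60 = 99.60.

99.60 hours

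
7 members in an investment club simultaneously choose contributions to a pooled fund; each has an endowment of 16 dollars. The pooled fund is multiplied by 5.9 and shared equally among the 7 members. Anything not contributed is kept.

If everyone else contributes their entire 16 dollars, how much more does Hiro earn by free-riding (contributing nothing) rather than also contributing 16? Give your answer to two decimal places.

Switching from a contribution of 16 to 0 lets Hiro keep an extra 16 dollars, but lowers the pooled fund by 16, which costs Hiro their own share of that drop: 5.9/7 × 16 = 13.49.
Net gain = 16 − 13.49 = 2.51. The private return per contributed unit (0.8429) is below 1, so free-riding is indeed the best response regardless of what the others do.

2.51 dollars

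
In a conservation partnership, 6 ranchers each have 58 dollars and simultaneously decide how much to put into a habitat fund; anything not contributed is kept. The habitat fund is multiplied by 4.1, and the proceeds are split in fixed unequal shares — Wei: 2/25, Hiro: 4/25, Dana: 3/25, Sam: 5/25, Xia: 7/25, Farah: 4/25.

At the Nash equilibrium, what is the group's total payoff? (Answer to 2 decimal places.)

527.80 dollars

Player j's private return per contributed unit is 4.1 × (j's share). Contributing is weakly dominant for j when that share is at least 1/4.1 = 0.2439, and contributing 0 is dominant otherwise.
The only share above 0.2439 is Xia's 7/25, contributing 58; the remaining 5 contribute 0. Total contributed: 58.
The habitat fund pays out 4.1 × 58 = 237.80 in total (split across the unequal shares, but the aggregate is all that matters for the group sum).
The 5 free-riders keep 58 each, adding 290. Group total = 290 + 237.80 = 527.80.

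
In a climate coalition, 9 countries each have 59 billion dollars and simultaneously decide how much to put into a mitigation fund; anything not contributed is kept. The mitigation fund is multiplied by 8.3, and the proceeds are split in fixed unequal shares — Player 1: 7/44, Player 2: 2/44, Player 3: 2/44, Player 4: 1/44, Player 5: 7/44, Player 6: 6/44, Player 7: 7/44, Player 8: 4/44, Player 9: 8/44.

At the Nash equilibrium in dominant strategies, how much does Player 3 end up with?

For player j, contributing a unit is worthwhile iff 8.3 × (j's share) ≥ 1, i.e. iff j's share is at least 0.1205.
Player 1, Player 5, Player 6, Player 7 and Player 9 clear that bar, contributing 59 each; the remaining 4 contribute 0. Total contributed: 295.
Player 3 keeps 59 and receives 8.3 × 295 × 2/44 = 111.30 from the mitigation fund, for a payoff of 170.30.

170.30 billion dollars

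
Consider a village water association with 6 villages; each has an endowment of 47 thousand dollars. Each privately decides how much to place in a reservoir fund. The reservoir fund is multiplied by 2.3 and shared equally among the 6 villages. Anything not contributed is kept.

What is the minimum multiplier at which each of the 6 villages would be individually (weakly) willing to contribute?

A contributed unit returns (multiplier)/6 to its contributor.
This reaches 1 exactly when the multiplier is 6.

6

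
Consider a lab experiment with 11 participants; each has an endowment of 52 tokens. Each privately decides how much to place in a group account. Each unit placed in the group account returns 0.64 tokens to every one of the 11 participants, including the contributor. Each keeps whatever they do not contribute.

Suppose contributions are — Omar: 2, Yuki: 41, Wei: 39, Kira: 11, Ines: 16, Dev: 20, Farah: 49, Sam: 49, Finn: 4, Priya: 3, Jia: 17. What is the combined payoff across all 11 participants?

Total contributed: 2 + 41 + 39 + 11 + 16 + 20 + 49 + 49 + 4 + 3 + 17 = 251; total kept: 11 × 52 − 251 = 321.
The group account pays out 0.64 × 11 × 251 = 1767.04 in aggregate.
Group total = 321 + 1767.04 = 2088.04.

2088.04 tokens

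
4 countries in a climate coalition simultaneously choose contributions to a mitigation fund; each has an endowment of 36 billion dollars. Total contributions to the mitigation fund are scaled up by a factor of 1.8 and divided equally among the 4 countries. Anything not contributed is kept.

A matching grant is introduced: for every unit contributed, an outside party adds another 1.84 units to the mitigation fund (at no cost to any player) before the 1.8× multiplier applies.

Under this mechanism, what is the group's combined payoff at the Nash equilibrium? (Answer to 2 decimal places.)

736.13 billion dollars

With the mechanism, a contributed unit returns 1.8 × 2.84 / 4 = 1.2780 per unit of net cost to the contributor — now above 1 — so contributing fully is weakly dominant for every player.
At the Nash equilibrium everyone contributes 36. Group total payoff = 1.8 × 2.84 × 144 = 736.13.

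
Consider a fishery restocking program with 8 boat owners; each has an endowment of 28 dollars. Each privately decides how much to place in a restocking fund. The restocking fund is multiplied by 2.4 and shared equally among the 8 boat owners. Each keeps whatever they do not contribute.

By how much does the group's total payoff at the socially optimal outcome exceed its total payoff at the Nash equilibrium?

Each contributed unit returns 2.4/8 = 0.3000 to its contributor — below 1 — so contributing 0 is dominant for every player. At the Nash equilibrium everyone keeps their 28, and the group total is 8 × 28 = 224.
Each contributed unit returns 2.400 to the group as a whole (0.3000 to each of 8 players), which exceeds 1, so the social optimum is full contribution: group total = 2.400 × 224 = 537.60.
Efficiency loss = 537.60 − 224 = 313.60.

313.60 dollars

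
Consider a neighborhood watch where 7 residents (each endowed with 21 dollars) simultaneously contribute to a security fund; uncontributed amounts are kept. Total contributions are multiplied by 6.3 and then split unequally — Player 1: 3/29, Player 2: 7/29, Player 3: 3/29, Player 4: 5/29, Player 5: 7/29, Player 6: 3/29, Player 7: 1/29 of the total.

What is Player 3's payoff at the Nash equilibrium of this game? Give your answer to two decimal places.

For player j, contributing a unit is worthwhile iff 6.3 × (j's share) ≥ 1, i.e. iff j's share is at least 0.1587.
Player 2, Player 4 and Player 5 clear that bar, contributing 21 each; the remaining 4 contribute 0. Total contributed: 63.
Player 3 keeps 21 and receives 6.3 × 63 × 3/29 = 41.06 from the security fund, for a payoff of 62.06.

62.06 dollars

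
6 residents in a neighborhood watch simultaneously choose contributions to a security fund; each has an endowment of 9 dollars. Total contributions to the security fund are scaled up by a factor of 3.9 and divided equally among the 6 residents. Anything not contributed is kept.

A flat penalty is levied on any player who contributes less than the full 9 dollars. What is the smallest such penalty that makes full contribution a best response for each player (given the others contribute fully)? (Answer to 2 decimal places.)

Given the others contribute fully, the best deviation is to contribute 0 (any partial contribution still incurs the fine and gives up units whose private return 0.6500 is below 1).
Deviating from 9 to 0 saves 9 dollars but forfeits the deviator's share of the drop in the security fund: 3.9/6 × 9 = 5.85.
So the deviation gain is 9 − 5.85 = 3.15, and the fine must be at least 3.15 dollars to wipe it out.

3.15 dollars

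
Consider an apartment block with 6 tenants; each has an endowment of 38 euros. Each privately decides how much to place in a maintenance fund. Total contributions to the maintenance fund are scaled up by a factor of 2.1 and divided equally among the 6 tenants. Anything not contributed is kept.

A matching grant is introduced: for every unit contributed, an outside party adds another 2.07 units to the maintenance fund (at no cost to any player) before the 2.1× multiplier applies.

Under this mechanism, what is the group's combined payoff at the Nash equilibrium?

Under the mechanism each unit contributed yields 2.1 × 3.07 / 6 = 1.0745 back to its contributor per unit of net cost, which exceeds 1, making full contribution the dominant choice for everyone.
At the Nash equilibrium everyone contributes 38. Group total payoff = 2.1 × 3.07 × 228 = 1469.92.

1469.92 euros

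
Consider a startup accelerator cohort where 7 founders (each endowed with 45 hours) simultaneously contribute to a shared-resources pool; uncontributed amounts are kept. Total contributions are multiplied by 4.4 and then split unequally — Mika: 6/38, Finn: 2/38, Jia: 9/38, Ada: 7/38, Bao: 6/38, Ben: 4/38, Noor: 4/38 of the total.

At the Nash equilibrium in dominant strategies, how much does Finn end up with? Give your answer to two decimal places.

A player with share s gets back 4.4·s per unit contributed, so full contribution is dominant for anyone with s > 1/4.4 = 0.2273 and zero contribution is dominant for anyone below.
Only Jia (9/38) clears that bar, contributing 45; the remaining 6 contribute 0. Total contributed: 45.
Finn keeps 45 and receives 4.4 × 45 × 2/38 = 10.42 from the shared-resources pool, for a payoff of 55.42.

55.42 hours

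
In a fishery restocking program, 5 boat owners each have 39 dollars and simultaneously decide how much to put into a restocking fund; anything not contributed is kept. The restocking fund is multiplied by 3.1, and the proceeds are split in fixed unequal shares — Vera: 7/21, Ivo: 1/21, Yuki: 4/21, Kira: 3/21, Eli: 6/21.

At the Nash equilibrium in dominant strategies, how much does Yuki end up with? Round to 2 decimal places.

A player with share s gets back 3.1·s per unit contributed, so full contribution is dominant for anyone with s > 1/3.1 = 0.3226 and zero contribution is dominant for anyone below.
Vera alone (share 7/21) is above the threshold, contributing 39; the remaining 4 contribute 0. Total contributed: 39.
Yuki keeps 39 and receives 3.1 × 39 × 4/21 = 23.03 from the restocking fund, for a payoff of 62.03.

62.03 dollars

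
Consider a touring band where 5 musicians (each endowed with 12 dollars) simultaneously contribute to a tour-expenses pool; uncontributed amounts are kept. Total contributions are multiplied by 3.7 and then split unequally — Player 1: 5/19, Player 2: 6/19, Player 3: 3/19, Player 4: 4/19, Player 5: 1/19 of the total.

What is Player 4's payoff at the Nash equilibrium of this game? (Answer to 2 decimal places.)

Each unit j contributes comes back to j as 3.7 × (j's share), so j prefers to contribute only if that share exceeds 1/3.7 = 0.2703; otherwise keeping the unit dominates.
Only Player 2 (6/19) clears that bar, contributing 12; the remaining 4 contribute 0. Total contributed: 12.
Player 4 keeps 12 and receives 3.7 × 12 × 4/19 = 9.35 from the tour-expenses pool, for a payoff of 21.35.

21.35 dollars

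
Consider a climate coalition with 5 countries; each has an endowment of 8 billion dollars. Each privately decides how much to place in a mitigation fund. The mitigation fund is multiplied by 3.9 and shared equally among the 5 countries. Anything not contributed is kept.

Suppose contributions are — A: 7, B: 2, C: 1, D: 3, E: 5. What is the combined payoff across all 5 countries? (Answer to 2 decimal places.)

92.20 billion dollars

Total contributed: 7 + 2 + 1 + 3 + 5 = 18; total kept: 5 × 8 − 18 = 22.
The mitigation fund pays out 3.9 × 18 = 70.20 in aggregate.
Group total = 22 + 70.20 = 92.20.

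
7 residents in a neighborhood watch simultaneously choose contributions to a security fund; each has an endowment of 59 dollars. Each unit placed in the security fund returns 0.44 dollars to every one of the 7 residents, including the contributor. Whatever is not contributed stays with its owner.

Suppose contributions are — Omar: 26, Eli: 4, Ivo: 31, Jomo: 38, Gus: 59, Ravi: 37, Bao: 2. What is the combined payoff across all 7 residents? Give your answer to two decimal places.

Total contributed: 26 + 4 + 31 + 38 + 59 + 37 + 2 = 197; total kept: 7 × 59 − 197 = 216.
The security fund pays out 0.44 × 7 × 197 = 606.76 in aggregate.
Group total = 216 + 606.76 = 822.76.

822.76 dollars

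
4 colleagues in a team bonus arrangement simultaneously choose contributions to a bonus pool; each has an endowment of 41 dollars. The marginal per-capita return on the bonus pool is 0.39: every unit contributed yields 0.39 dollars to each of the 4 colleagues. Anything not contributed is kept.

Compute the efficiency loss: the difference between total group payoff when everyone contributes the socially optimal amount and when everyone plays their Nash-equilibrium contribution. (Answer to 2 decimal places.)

The private return per contributed unit is 0.39 < 1, so contributing 0 is dominant for every player. At the Nash equilibrium everyone keeps their 41, and the group total is 4 × 41 = 164.
Each contributed unit returns 1.560 to the group as a whole (0.39 to each of 4 players), which exceeds 1, so the social optimum is full contribution: group total = 1.560 × 164 = 255.84.
Efficiency loss = 255.84 − 164 = 91.84.

91.84 dollars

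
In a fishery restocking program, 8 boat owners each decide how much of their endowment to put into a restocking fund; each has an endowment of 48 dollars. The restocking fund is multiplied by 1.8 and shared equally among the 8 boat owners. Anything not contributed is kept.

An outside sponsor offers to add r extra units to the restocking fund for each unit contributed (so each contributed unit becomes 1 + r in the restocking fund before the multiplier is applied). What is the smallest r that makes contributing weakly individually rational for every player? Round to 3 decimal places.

3.444

With matching at rate r, one contributed unit becomes (1 + r) in the restocking fund and returns 1.8 × (1 + r) / 8 to the contributor.
Setting this equal to 1: 1 + r = 8/1.8 = 4.4444.
So the minimum matching rate is r = 4.4444 − 1 = 3.444.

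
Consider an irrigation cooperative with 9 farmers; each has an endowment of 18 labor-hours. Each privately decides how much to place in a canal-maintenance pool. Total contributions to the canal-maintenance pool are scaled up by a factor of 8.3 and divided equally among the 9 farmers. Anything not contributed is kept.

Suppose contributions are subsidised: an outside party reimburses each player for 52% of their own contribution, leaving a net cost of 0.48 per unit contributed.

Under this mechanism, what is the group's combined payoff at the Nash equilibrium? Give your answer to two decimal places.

1428.84 labor-hours

With the mechanism, a contributed unit returns (8.3/9) / 0.48 = 1.9213 per unit of net cost to the contributor — now above 1 — so contributing fully is weakly dominant for every player.
So the Nash equilibrium is full contribution by all 9; the group earns 9 × (18 × 0.52 + 8.3 × 18) = 1428.84.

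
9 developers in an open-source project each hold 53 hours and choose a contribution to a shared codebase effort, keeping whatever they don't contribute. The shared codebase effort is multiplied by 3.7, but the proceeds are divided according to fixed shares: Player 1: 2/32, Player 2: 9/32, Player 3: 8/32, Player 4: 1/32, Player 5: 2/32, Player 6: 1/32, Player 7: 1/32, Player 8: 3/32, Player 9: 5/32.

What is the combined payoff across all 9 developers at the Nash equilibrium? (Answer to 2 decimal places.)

For player j, contributing a unit is worthwhile iff 3.7 × (j's share) ≥ 1, i.e. iff j's share is at least 0.2703.
The only share above 0.2703 is Player 2's 9/32, contributing 53; the remaining 8 contribute 0. Total contributed: 53.
The shared codebase effort pays out 3.7 × 53 = 196.10 in total (split across the unequal shares, but the aggregate is all that matters for the group sum).
The 8 free-riders keep 53 each, adding 424. Group total = 424 + 196.10 = 620.10.

620.10 hours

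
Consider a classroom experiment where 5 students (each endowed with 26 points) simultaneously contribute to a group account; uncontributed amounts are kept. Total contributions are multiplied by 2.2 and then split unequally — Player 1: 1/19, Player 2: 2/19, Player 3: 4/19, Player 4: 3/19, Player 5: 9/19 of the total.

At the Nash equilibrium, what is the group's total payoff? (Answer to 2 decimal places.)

161.20 points

A player with share s gets back 2.2·s per unit contributed, so full contribution is dominant for anyone with s > 1/2.2 = 0.4545 and zero contribution is dominant for anyone below.
Only Player 5 (9/19) clears that bar, contributing 26; the remaining 4 contribute 0. Total contributed: 26.
The group account pays out 2.2 × 26 = 57.20 in total (split across the unequal shares, but the aggregate is all that matters for the group sum).
The 4 free-riders keep 26 each, adding 104. Group total = 104 + 57.20 = 161.20.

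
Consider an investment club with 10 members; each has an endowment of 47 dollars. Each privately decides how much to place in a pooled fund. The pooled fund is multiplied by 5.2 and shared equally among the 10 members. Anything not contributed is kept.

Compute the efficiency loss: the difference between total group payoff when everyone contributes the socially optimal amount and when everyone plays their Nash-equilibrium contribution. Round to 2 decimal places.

1974.00 dollars

Each contributed unit returns 5.2/10 = 0.5200 to its contributor — below 1 — so contributing 0 is dominant for every player. At the Nash equilibrium everyone keeps their 47, and the group total is 10 × 47 = 470.
Each contributed unit returns 5.200 to the group as a whole (0.5200 to each of 10 players), which exceeds 1, so the social optimum is full contribution: group total = 5.200 × 470 = 2444.00.
Efficiency loss = 2444.00 − 470 = 1974.00.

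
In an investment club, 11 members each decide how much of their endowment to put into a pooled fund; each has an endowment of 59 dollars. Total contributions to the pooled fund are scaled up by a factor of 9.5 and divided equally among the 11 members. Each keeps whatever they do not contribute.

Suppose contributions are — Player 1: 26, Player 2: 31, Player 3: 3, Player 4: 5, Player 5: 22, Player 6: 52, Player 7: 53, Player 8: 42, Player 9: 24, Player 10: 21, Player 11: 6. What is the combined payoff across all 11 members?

3071.50 dollars

Total contributed: 26 + 31 + 3 + 5 + 22 + 52 + 53 + 42 + 24 + 21 + 6 = 285; total kept: 11 × 59 − 285 = 364.
The pooled fund pays out 9.5 × 285 = 2707.50 in aggregate.
Group total = 364 + 2707.50 = 3071.50.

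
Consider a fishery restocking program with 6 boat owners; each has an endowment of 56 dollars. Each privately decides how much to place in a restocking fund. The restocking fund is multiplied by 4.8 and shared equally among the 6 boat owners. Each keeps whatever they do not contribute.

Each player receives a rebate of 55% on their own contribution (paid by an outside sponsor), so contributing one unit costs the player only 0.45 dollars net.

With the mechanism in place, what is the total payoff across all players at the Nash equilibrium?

1797.60 dollars

Under the mechanism each unit contributed yields (4.8/6) / 0.45 = 1.7778 back to its contributor per unit of net cost, which exceeds 1, making full contribution the dominant choice for everyone.
So the Nash equilibrium is full contribution by all 6; the group earns 6 × (56 × 0.55 + 4.8 × 56) = 1797.60.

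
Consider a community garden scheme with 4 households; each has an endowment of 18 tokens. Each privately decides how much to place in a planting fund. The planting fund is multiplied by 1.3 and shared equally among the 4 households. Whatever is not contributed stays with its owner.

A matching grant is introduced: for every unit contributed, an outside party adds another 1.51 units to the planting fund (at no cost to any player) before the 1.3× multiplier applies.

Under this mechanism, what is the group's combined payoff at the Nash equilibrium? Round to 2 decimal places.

72.00 tokens

With the mechanism, a contributed unit returns 1.3 × 2.51 / 4 = 0.8158 per unit of net cost — still below 1 — so contributing 0 remains dominant for every player.
Everyone keeps their endowment and the group total is 4 × 18 = 72.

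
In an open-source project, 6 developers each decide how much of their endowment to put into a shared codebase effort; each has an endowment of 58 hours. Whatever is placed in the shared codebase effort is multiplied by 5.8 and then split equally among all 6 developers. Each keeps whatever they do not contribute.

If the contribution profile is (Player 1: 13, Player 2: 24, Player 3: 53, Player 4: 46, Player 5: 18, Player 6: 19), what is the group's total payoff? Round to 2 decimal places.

1178.40 hours

Total contributed: 13 + 24 + 53 + 46 + 18 + 19 = 173; total kept: 6 × 58 − 173 = 175.
The shared codebase effort pays out 5.8 × 173 = 1003.40 in aggregate.
Group total = 175 + 1003.40 = 1178.40.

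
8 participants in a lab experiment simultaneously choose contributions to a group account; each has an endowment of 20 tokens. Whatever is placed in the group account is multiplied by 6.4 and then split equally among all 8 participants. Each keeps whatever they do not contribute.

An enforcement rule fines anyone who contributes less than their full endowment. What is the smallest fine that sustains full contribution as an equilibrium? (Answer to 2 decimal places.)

Given the others contribute fully, the best deviation is to contribute 0 (any partial contribution still incurs the fine and gives up units whose private return 0.8000 is below 1).
Deviating from 20 to 0 saves 20 tokens but forfeits the deviator's share of the drop in the group account: 6.4/8 × 20 = 16.00.
So the deviation gain is 20 − 16.00 = 4.00, and the fine must be at least 4.00 tokens to wipe it out.

4.00 tokens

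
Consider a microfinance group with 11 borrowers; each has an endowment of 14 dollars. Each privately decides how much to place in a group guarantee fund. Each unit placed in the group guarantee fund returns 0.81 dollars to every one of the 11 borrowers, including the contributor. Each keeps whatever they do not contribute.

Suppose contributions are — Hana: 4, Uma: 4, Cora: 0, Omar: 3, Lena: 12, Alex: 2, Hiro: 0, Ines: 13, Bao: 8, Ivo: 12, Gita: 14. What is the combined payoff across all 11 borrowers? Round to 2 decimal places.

Total contributed: 4 + 4 + 0 + 3 + 12 + 2 + 0 + 13 + 8 + 12 + 14 = 72; total kept: 11 × 14 − 72 = 82.
The group guarantee fund pays out 0.81 × 11 × 72 = 641.52 in aggregate.
Group total = 82 + 641.52 = 723.52.

723.52 dollars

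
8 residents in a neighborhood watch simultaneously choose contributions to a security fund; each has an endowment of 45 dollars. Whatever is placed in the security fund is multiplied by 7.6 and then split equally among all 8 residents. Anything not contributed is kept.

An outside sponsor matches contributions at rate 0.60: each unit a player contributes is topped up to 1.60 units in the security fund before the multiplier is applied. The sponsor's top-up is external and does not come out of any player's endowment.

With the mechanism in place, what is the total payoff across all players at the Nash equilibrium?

4377.60 dollars

Under the mechanism each unit contributed yields 7.6 × 1.60 / 8 = 1.5200 back to its contributor per unit of net cost, which exceeds 1, making full contribution the dominant choice for everyone.
At the Nash equilibrium everyone contributes 45. Group total payoff = 7.6 × 1.60 × 360 = 4377.60.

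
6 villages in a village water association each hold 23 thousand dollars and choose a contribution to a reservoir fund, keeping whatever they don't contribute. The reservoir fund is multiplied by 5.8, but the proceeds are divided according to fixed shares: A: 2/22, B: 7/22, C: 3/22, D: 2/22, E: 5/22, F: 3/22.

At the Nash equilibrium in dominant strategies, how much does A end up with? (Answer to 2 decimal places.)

Each unit j contributes comes back to j as 5.8 × (j's share), so j prefers to contribute only if that share exceeds 1/5.8 = 0.1724; otherwise keeping the unit dominates.
B and E are above the threshold, contributing 23 each; the remaining 4 contribute 0. Total contributed: 46.
A keeps 23 and receives 5.8 × 46 × 2/22 = 24.25 from the reservoir fund, for a payoff of 47.25.

47.25 thousand dollars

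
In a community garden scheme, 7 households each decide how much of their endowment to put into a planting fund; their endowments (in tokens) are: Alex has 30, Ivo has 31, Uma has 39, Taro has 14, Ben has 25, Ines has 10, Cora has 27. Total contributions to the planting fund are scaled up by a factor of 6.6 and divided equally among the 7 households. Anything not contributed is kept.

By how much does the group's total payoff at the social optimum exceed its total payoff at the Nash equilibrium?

985.60 tokens

The private return per contributed unit is 6.6/7 = 0.9429 < 1 for every player regardless of endowment, so the Nash equilibrium is zero contribution and the group total is Σ E_j = 30 + 31 + 39 + 14 + 25 + 10 + 27 = 176.
Each contributed unit returns 6.600 to the group, so the social optimum is full contribution by everyone: group total = 6.600 × 176 = 1161.60.
Efficiency loss = (6.600 − 1) × 176 = 985.60.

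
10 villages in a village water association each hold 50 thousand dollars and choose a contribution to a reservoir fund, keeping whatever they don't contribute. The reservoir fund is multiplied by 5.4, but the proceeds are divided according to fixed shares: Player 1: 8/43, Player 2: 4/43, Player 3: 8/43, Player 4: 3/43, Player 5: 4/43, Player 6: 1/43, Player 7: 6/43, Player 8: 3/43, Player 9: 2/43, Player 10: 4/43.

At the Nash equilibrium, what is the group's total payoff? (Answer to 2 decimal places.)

A player with share s gets back 5.4·s per unit contributed, so full contribution is dominant for anyone with s > 1/5.4 = 0.1852 and zero contribution is dominant for anyone below.
Player 1 and Player 3 clear that bar, contributing 50 each; the remaining 8 contribute 0. Total contributed: 100.
The reservoir fund pays out 5.4 × 100 = 540.00 in total (split across the unequal shares, but the aggregate is all that matters for the group sum).
The 8 free-riders keep 50 each, adding 400. Group total = 400 + 540.00 = 940.00.

940.00 thousand dollars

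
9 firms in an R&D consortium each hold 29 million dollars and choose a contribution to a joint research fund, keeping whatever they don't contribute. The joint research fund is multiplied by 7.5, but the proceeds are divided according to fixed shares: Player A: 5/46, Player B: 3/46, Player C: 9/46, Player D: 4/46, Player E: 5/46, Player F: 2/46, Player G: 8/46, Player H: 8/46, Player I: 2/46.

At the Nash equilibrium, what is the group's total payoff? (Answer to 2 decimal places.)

826.50 million dollars

Each unit j contributes comes back to j as 7.5 × (j's share), so j prefers to contribute only if that share exceeds 1/7.5 = 0.1333; otherwise keeping the unit dominates.
Player C, Player G and Player H are above the threshold, contributing 29 each; the remaining 6 contribute 0. Total contributed: 87.
The joint research fund pays out 7.5 × 87 = 652.50 in total (split across the unequal shares, but the aggregate is all that matters for the group sum).
The 6 free-riders keep 29 each, adding 174. Group total = 174 + 652.50 = 826.50.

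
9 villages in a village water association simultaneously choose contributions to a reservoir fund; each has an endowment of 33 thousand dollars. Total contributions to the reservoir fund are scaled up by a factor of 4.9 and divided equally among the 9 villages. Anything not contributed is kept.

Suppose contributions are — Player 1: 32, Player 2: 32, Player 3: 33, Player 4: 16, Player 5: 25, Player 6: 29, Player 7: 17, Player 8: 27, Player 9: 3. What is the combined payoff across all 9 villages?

1131.60 thousand dollars

Total contributed: 32 + 32 + 33 + 16 + 25 + 29 + 17 + 27 + 3 = 214; total kept: 9 × 33 − 214 = 83.
The reservoir fund pays out 4.9 × 214 = 1048.60 in aggregate.
Group total = 83 + 1048.60 = 1131.60.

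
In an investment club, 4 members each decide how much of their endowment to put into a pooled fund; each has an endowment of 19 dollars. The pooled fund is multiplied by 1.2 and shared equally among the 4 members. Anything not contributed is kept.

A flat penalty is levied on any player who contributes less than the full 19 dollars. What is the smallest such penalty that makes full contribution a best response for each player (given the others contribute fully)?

13.30 dollars

Given the others contribute fully, the best deviation is to contribute 0 (any partial contribution still incurs the fine and gives up units whose private return 0.3000 is below 1).
Deviating from 19 to 0 saves 19 dollars but forfeits the deviator's share of the drop in the pooled fund: 1.2/4 × 19 = 5.70.
So the deviation gain is 19 − 5.70 = 13.30, and the fine must be at least 13.30 dollars to wipe it out.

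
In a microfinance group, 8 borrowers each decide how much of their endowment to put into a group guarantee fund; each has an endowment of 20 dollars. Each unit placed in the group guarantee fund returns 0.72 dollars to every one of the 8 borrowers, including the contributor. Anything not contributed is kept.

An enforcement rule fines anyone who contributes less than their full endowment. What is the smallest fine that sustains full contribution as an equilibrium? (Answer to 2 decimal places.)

5.60 dollars

Given the others contribute fully, the best deviation is to contribute 0 (any partial contribution still incurs the fine and gives up units whose private return 0.72 is below 1).
Deviating from 20 to 0 saves 20 dollars but forfeits the deviator's share of the drop in the group guarantee fund: 0.72 × 20 = 14.40.
So the deviation gain is 20 − 14.40 = 5.60, and the fine must be at least 5.60 dollars to wipe it out.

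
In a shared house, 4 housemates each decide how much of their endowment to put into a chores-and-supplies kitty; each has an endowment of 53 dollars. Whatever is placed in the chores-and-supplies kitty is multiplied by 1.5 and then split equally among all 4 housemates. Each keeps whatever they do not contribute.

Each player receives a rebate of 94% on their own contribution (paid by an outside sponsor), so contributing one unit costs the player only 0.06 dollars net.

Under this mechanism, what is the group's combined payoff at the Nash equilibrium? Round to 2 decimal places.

517.28 dollars

With the mechanism, a contributed unit returns (1.5/4) / 0.06 = 6.2500 per unit of net cost to the contributor — now above 1 — so contributing fully is weakly dominant for every player.
At the Nash equilibrium everyone contributes 53. Group total payoff = 4 × (53 × 0.94 + 1.5 × 53) = 517.28.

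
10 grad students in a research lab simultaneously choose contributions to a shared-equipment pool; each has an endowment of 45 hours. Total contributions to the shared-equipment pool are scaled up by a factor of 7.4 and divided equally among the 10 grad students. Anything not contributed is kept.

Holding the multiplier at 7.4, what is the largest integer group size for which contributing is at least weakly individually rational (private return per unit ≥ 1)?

Private return per unit is 7.4/(group size), which is ≥ 1 whenever the group size is ≤ 7.4.
The largest such integer is 7.

7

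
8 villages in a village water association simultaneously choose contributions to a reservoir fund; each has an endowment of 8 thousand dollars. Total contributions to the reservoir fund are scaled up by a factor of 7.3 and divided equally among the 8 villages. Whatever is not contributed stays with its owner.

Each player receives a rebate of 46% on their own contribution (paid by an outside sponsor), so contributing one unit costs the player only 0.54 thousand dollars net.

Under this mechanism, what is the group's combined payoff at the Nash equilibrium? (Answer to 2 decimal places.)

496.64 thousand dollars

Under the mechanism each unit contributed yields (7.3/8) / 0.54 = 1.6898 back to its contributor per unit of net cost, which exceeds 1, making full contribution the dominant choice for everyone.
So the Nash equilibrium is full contribution by all 8; the group earns 8 × (8 × 0.46 + 7.3 × 8) = 496.64.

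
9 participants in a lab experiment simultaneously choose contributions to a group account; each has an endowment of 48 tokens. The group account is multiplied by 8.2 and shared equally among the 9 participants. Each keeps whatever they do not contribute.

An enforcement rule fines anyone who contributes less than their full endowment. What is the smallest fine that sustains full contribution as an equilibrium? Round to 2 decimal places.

4.27 tokens

Given the others contribute fully, the best deviation is to contribute 0 (any partial contribution still incurs the fine and gives up units whose private return 0.9111 is below 1).
Deviating from 48 to 0 saves 48 tokens but forfeits the deviator's share of the drop in the group account: 8.2/9 × 48 = 43.73.
So the deviation gain is 48 − 43.73 = 4.27, and the fine must be at least 4.27 tokens to wipe it out.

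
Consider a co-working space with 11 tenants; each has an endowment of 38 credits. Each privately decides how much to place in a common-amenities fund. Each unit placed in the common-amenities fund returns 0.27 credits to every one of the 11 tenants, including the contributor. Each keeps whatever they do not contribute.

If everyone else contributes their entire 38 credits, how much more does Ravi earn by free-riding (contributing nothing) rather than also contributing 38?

27.74 credits

Switching from a contribution of 38 to 0 lets Ravi keep an extra 38 credits, but lowers the common-amenities fund by 38, which costs Ravi their own share of that drop: 0.27 × 38 = 10.26.
Net gain = 38 − 10.26 = 27.74. The private return per contributed unit (0.27) is below 1, so free-riding is indeed the best response regardless of what the others do.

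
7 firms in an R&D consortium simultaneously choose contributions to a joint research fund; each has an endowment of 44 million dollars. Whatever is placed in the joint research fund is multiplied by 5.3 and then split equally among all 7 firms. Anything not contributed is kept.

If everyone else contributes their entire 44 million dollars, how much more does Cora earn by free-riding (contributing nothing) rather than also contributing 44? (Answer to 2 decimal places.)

10.69 million dollars

Switching from a contribution of 44 to 0 lets Cora keep an extra 44 million dollars, but lowers the joint research fund by 44, which costs Cora their own share of that drop: 5.3/7 × 44 = 33.31.
Net gain = 44 − 33.31 = 10.69. The private return per contributed unit (0.7571) is below 1, so free-riding is indeed the best response regardless of what the others do.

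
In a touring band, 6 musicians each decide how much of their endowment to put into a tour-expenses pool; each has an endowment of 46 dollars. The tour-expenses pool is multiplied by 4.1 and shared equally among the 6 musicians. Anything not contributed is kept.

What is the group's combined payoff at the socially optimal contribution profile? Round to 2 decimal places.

Each contributed unit returns 4.100 to the group as a whole (0.6833 to each of 6 players), which exceeds 1, so the social optimum is full contribution: group total = 4.100 × 276 = 1131.60.

1131.60 dollars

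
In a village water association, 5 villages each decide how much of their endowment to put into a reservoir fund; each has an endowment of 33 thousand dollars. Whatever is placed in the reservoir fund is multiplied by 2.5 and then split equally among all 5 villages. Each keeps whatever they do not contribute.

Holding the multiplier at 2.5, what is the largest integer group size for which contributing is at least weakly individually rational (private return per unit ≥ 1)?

Private return per unit is 2.5/(group size), which is ≥ 1 whenever the group size is ≤ 2.5.
The largest such integer is 2.

2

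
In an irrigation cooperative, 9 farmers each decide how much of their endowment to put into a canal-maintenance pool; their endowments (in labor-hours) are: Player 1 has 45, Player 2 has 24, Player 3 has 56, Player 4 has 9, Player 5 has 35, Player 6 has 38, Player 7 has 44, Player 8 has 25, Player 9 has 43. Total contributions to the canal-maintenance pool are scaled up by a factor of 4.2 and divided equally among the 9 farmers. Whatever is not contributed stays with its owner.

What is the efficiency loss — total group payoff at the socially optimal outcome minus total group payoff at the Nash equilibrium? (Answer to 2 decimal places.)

1020.80 labor-hours

The private return per contributed unit is 4.2/9 = 0.4667 < 1 for every player regardless of endowment, so the Nash equilibrium is zero contribution and the group total is Σ E_j = 45 + 24 + 56 + 9 + 35 + 38 + 44 + 25 + 43 = 319.
Each contributed unit returns 4.200 to the group, so the social optimum is full contribution by everyone: group total = 4.200 × 319 = 1339.80.
Efficiency loss = (4.200 − 1) × 319 = 1020.80.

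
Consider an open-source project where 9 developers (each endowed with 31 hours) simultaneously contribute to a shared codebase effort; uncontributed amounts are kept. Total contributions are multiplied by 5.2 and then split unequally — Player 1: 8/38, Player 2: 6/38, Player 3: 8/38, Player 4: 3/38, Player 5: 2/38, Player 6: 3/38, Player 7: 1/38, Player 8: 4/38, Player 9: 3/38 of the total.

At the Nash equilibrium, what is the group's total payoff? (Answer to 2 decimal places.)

539.40 hours

For player j, contributing a unit is worthwhile iff 5.2 × (j's share) ≥ 1, i.e. iff j's share is at least 0.1923.
Player 1 and Player 3 clear that bar, contributing 31 each; the remaining 7 contribute 0. Total contributed: 62.
The shared codebase effort pays out 5.2 × 62 = 322.40 in total (split across the unequal shares, but the aggregate is all that matters for the group sum).
The 7 free-riders keep 31 each, adding 217. Group total = 217 + 322.40 = 539.40.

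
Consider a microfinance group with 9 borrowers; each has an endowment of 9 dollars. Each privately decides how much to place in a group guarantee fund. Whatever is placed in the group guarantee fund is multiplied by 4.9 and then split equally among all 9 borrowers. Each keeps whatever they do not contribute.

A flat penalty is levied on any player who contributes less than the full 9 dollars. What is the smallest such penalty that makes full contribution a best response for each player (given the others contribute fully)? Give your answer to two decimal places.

Given the others contribute fully, the best deviation is to contribute 0 (any partial contribution still incurs the fine and gives up units whose private return 0.5444 is below 1).
Deviating from 9 to 0 saves 9 dollars but forfeits the deviator's share of the drop in the group guarantee fund: 4.9/9 × 9 = 4.90.
So the deviation gain is 9 − 4.90 = 4.10, and the fine must be at least 4.10 dollars to wipe it out.

4.10 dollars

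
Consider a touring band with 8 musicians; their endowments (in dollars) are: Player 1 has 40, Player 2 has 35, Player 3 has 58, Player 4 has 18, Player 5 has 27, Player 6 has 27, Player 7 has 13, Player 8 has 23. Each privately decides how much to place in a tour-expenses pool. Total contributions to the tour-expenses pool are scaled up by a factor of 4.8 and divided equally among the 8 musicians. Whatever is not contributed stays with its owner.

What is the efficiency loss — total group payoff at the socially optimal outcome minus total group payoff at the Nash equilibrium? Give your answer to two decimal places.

The private return per contributed unit is 4.8/8 = 0.6000 < 1 for every player regardless of endowment, so the Nash equilibrium is zero contribution and the group total is Σ E_j = 40 + 35 + 58 + 18 + 27 + 27 + 13 + 23 = 241.
Each contributed unit returns 4.800 to the group, so the social optimum is full contribution by everyone: group total = 4.800 × 241 = 1156.80.
Efficiency loss = (4.800 − 1) × 241 = 915.80.

915.80 dollars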